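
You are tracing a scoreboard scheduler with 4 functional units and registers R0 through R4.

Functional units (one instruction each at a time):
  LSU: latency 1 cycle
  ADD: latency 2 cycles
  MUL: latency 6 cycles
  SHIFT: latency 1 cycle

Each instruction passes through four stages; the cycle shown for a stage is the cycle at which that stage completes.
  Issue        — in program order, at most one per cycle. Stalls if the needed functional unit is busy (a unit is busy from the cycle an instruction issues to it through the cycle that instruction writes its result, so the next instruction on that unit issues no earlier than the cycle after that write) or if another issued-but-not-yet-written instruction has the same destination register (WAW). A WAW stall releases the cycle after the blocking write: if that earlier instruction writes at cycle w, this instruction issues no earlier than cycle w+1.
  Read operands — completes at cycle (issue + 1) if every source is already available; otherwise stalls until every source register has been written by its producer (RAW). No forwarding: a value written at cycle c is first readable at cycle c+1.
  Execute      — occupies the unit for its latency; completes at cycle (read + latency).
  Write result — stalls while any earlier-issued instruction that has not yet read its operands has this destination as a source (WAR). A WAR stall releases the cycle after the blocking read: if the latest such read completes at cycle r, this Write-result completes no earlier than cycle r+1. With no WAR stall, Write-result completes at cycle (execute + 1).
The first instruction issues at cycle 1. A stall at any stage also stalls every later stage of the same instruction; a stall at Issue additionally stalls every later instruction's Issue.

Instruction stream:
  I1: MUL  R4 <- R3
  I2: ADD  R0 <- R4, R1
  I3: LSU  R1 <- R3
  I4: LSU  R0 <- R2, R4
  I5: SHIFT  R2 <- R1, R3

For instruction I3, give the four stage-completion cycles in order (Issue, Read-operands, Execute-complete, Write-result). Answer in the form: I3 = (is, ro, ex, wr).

c1: issue I1 (MUL)
c2: I1 read-ops, issue I2 (ADD)
c3: issue I3 (LSU)
c4: I3 read-ops
c5: I3 finished on LSU
c8: I1 finished on MUL
c9: I1→R4
c10: I2 read-ops
c11: I3→R1
c12: I2 finished on ADD
c13: I2→R0
c14: issue I4 (LSU)
c15: I4 read-ops, issue I5 (SHIFT)
c16: I4 finished on LSU, I5 read-ops
c17: I4→R0, I5 finished on SHIFT
c18: I5→R2

I3 = (3, 4, 5, 11)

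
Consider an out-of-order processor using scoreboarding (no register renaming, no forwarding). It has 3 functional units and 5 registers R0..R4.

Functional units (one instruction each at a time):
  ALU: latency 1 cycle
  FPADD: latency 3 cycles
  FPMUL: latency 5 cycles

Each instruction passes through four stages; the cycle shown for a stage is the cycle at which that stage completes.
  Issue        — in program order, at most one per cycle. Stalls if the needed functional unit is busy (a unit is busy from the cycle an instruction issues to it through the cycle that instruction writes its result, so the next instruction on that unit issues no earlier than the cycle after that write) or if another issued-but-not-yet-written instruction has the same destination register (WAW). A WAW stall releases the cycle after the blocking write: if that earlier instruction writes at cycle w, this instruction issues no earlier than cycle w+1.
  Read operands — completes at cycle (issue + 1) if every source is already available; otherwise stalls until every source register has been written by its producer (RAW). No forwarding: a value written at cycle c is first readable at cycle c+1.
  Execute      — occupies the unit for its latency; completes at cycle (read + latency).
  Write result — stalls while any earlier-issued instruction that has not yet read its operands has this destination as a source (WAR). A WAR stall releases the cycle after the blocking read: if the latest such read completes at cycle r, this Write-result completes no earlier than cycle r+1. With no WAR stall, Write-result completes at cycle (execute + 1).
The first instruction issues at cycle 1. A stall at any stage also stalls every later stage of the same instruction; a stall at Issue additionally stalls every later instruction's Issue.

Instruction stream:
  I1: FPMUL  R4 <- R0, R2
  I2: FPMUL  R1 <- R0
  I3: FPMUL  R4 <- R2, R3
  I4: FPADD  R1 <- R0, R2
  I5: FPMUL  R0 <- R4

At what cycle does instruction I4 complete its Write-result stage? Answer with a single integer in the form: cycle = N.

I1  is:1  ro:2  ex:7  wr:8
I2  is:9  ro:10  ex:15  wr:16  — struct: FPMUL busy until I1 writes@8
I3  is:17  ro:18  ex:23  wr:24  — struct: FPMUL busy until I2 writes@16
I4  is:18  ro:19  ex:22  wr:23
I5  is:25  ro:26  ex:31  wr:32  — struct: FPMUL busy until I3 writes@24

cycle = 23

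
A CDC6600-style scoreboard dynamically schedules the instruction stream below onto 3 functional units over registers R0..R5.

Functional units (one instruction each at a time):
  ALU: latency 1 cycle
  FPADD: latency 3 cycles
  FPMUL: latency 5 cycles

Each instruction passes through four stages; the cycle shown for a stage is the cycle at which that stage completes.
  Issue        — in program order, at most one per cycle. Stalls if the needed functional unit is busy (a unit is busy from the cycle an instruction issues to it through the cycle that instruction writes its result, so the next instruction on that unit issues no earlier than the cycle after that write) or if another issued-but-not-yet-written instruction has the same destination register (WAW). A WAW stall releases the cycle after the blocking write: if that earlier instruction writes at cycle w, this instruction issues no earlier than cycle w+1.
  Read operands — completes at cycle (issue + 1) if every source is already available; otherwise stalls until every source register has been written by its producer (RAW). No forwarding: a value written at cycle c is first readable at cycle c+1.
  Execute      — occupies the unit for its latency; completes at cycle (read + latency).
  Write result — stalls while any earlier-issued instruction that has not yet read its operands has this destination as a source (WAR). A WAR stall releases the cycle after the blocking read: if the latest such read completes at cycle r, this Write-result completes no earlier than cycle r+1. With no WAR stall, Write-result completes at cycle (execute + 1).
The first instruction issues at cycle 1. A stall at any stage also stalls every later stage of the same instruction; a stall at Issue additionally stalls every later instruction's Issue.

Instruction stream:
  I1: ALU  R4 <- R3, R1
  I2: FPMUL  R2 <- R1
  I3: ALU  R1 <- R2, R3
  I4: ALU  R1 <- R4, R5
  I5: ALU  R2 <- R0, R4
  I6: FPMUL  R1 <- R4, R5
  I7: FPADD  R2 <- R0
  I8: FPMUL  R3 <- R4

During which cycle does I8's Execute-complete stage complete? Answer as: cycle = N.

1) issue 1, read 2, done 3, write 4
2) issue 2, read 3, done 8, write 9
3) issue 5, read 10, done 11, write 12  <struct: ALU busy until I1 writes@4 / RAW R2: wait I2 write@9>
4) issue 13, read 14, done 15, write 16  <struct: ALU busy until I3 writes@12>
5) issue 17, read 18, done 19, write 20  <struct: ALU busy until I4 writes@16>
6) issue 18, read 19, done 24, write 25
7) issue 21, read 22, done 25, write 26  <WAW R2: wait I5 write@20>
8) issue 26, read 27, done 32, write 33  <struct: FPMUL busy until I6 writes@25>

cycle = 32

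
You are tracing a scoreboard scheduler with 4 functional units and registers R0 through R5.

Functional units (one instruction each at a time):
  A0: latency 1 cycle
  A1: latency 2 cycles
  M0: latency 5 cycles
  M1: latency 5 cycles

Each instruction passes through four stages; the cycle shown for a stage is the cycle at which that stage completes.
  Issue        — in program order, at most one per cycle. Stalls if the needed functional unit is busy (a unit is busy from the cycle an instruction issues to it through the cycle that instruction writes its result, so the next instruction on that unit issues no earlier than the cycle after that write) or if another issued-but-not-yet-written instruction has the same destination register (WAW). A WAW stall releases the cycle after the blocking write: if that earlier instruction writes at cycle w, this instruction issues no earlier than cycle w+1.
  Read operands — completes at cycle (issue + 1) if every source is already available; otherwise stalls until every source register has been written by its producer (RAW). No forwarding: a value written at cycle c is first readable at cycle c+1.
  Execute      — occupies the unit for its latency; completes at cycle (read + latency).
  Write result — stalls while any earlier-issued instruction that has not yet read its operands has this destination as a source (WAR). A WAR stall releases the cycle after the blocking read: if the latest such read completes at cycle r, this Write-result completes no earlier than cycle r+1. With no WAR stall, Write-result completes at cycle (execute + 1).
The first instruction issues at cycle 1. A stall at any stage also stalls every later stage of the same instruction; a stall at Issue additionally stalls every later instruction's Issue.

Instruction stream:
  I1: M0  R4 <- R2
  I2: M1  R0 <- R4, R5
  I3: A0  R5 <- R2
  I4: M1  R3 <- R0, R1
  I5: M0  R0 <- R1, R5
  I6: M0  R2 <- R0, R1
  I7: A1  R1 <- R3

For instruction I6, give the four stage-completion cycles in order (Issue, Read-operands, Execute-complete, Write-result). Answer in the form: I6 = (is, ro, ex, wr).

I6 = (25, 26, 31, 32)

cycle 1: I1 issues→M0
cycle 2: I1 reads · I2 issues→M1
cycle 3: I3 issues→A0
cycle 4: I3 reads
cycle 5: I3 exec-done
cycle 7: I1 exec-done
cycle 8: I1 writes R4
cycle 9: I2 reads
cycle 10: I3 writes R5
cycle 14: I2 exec-done
cycle 15: I2 writes R0
cycle 16: I4 issues→M1
cycle 17: I4 reads · I5 issues→M0
cycle 18: I5 reads
cycle 22: I4 exec-done
cycle 23: I4 writes R3 · I5 exec-done
cycle 24: I5 writes R0
cycle 25: I6 issues→M0
cycle 26: I6 reads · I7 issues→A1
cycle 27: I7 reads
cycle 29: I7 exec-done
cycle 30: I7 writes R1
cycle 31: I6 exec-done
cycle 32: I6 writes R2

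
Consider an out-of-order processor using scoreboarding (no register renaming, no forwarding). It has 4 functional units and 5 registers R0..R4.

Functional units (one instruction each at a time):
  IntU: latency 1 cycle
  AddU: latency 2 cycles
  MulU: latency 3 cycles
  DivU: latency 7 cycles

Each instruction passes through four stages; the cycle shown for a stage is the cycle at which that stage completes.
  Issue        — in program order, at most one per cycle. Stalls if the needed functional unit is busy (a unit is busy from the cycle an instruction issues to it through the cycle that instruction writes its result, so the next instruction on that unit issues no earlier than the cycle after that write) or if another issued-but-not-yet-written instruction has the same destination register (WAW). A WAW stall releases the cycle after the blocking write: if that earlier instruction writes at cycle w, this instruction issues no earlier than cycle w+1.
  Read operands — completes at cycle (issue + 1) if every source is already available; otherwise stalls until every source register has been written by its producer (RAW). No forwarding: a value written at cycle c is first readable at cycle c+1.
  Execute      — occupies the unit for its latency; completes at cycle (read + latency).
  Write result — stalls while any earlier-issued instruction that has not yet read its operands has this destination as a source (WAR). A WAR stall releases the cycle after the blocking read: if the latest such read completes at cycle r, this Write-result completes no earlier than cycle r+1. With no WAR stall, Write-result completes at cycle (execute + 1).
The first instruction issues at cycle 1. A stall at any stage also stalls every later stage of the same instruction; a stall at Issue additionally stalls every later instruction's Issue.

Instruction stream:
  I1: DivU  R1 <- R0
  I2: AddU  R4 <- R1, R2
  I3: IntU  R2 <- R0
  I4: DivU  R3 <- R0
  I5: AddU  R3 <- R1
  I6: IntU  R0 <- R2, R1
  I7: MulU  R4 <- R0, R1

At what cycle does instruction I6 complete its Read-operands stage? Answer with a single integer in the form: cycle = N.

1) issue 1, read 2, done 9, write 10
2) issue 2, read 11, done 13, write 14  <RAW R1: wait I1 write@10>
3) issue 3, read 4, done 5, write 12  <WAR R2: wait I2 read@11>
4) issue 11, read 12, done 19, write 20  <struct: DivU busy until I1 writes@10>
5) issue 21, read 22, done 24, write 25  <WAW R3: wait I4 write@20>
6) issue 22, read 23, done 24, write 25
7) issue 23, read 26, done 29, write 30  <RAW R0: wait I6 write@25>

cycle = 23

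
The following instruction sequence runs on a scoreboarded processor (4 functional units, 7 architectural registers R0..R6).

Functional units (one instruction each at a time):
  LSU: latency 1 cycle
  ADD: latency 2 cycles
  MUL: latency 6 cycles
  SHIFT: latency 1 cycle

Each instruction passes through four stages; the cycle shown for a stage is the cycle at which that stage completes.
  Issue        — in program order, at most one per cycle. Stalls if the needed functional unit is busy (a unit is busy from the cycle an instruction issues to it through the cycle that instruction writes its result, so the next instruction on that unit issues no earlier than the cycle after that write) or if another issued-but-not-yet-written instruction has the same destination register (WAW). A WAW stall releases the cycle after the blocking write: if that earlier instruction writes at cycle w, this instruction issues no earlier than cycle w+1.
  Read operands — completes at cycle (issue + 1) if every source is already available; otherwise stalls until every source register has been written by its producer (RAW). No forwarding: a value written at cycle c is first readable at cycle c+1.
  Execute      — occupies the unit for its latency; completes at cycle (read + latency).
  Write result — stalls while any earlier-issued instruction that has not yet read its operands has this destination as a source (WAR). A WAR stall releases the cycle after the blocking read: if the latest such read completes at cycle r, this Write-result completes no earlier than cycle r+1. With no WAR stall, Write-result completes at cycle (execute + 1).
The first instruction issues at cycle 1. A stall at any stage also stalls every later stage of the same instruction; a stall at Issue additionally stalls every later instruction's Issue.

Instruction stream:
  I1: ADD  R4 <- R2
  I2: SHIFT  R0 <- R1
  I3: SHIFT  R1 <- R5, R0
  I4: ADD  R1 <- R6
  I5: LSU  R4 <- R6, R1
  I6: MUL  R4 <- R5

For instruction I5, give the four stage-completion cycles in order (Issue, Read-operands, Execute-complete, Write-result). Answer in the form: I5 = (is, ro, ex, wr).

1) issue 1, read 2, done 4, write 5
2) issue 2, read 3, done 4, write 5
3) issue 6, read 7, done 8, write 9  <struct: SHIFT busy until I2 writes@5>
4) issue 10, read 11, done 13, write 14  <WAW R1: wait I3 write@9>
5) issue 11, read 15, done 16, write 17  <RAW R1: wait I4 write@14>
6) issue 18, read 19, done 25, write 26  <WAW R4: wait I5 write@17>

I5 = (11, 15, 16, 17)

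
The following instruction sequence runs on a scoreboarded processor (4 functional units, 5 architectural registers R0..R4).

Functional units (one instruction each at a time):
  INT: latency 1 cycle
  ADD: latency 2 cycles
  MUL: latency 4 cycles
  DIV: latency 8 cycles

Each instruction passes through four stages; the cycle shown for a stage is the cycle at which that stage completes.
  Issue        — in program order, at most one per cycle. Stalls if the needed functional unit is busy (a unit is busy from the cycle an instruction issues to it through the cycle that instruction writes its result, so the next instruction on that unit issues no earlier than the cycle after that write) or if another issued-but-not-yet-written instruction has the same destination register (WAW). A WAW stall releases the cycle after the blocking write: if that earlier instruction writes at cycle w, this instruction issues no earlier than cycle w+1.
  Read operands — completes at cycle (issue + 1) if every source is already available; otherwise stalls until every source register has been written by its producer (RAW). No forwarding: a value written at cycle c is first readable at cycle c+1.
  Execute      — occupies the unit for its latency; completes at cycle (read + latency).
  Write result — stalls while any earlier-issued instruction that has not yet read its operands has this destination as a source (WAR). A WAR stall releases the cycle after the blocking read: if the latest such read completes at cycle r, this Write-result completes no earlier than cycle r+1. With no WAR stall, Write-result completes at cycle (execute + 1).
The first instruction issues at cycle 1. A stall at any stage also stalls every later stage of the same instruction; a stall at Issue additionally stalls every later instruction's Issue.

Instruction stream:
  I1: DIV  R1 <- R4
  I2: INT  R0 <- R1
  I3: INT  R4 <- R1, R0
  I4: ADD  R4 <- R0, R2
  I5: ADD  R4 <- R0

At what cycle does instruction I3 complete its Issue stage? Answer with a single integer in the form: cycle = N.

cycle = 15

I1 -> (1, 2, 10, 11)
I2 -> (2, 12, 13, 14)  // RAW R1: wait I1 write@11
I3 -> (15, 16, 17, 18)  // struct: INT busy until I2 writes@14
I4 -> (19, 20, 22, 23)  // WAW R4: wait I3 write@18
I5 -> (24, 25, 27, 28)  // struct: ADD busy until I4 writes@23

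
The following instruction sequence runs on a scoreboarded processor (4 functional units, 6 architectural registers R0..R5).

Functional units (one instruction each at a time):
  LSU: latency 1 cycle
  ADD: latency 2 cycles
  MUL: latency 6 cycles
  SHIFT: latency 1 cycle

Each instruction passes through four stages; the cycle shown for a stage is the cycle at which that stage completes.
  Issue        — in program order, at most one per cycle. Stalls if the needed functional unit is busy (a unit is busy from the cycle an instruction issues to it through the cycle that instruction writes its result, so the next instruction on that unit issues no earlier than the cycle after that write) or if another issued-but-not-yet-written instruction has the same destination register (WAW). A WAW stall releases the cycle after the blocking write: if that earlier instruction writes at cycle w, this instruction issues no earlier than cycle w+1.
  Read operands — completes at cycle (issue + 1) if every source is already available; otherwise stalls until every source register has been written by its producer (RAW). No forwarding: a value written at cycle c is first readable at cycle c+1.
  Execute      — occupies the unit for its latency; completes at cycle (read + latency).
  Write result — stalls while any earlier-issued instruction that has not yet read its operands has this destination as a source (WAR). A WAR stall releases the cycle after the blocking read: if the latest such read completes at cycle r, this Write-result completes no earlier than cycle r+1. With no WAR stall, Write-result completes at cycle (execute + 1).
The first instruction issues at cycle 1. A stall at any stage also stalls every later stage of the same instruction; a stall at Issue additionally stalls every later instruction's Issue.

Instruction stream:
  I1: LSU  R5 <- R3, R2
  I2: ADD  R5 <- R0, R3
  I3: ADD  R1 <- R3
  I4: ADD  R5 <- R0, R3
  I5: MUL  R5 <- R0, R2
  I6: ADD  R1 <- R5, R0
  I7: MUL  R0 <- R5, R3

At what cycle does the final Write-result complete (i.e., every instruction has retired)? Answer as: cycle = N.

I1: IS=1 RO=2 EX=3 WR=4
I2: IS=5 RO=6 EX=8 WR=9  [WAW R5: wait I1 write@4]
I3: IS=10 RO=11 EX=13 WR=14  [struct: ADD busy until I2 writes@9]
I4: IS=15 RO=16 EX=18 WR=19  [struct: ADD busy until I3 writes@14]
I5: IS=20 RO=21 EX=27 WR=28  [WAW R5: wait I4 write@19]
I6: IS=21 RO=29 EX=31 WR=32  [RAW R5: wait I5 write@28]
I7: IS=29 RO=30 EX=36 WR=37  [struct: MUL busy until I5 writes@28]

cycle = 37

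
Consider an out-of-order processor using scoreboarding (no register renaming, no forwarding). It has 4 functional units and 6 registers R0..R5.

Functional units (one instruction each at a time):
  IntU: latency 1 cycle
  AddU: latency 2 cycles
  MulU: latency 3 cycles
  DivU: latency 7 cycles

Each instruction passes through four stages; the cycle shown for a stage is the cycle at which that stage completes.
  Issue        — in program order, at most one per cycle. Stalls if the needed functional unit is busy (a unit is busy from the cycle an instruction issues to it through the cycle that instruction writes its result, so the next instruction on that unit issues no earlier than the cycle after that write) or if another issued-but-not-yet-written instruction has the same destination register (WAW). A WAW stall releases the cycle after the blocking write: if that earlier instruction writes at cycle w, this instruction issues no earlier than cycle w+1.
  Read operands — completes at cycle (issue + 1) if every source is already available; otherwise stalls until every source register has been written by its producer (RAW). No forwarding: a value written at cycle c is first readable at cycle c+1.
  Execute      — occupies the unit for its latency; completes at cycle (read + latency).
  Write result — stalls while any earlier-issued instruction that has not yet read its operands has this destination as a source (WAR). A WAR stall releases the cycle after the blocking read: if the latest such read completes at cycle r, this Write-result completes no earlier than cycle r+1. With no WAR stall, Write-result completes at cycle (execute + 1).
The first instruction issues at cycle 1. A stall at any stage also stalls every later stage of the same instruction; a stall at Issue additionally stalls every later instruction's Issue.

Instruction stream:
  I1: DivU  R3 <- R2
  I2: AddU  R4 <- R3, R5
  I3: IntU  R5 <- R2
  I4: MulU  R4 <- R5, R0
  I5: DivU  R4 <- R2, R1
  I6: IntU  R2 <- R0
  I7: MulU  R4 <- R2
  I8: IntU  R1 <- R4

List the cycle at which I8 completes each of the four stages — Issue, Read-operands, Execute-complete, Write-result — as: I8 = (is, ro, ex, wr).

I1 -> (1, 2, 9, 10)
I2 -> (2, 11, 13, 14)  // RAW R3: wait I1 write@10
I3 -> (3, 4, 5, 12)  // WAR R5: wait I2 read@11
I4 -> (15, 16, 19, 20)  // WAW R4: wait I2 write@14
I5 -> (21, 22, 29, 30)  // WAW R4: wait I4 write@20
I6 -> (22, 23, 24, 25)
I7 -> (31, 32, 35, 36)  // WAW R4: wait I5 write@30
I8 -> (32, 37, 38, 39)  // RAW R4: wait I7 write@36

I8 = (32, 37, 38, 39)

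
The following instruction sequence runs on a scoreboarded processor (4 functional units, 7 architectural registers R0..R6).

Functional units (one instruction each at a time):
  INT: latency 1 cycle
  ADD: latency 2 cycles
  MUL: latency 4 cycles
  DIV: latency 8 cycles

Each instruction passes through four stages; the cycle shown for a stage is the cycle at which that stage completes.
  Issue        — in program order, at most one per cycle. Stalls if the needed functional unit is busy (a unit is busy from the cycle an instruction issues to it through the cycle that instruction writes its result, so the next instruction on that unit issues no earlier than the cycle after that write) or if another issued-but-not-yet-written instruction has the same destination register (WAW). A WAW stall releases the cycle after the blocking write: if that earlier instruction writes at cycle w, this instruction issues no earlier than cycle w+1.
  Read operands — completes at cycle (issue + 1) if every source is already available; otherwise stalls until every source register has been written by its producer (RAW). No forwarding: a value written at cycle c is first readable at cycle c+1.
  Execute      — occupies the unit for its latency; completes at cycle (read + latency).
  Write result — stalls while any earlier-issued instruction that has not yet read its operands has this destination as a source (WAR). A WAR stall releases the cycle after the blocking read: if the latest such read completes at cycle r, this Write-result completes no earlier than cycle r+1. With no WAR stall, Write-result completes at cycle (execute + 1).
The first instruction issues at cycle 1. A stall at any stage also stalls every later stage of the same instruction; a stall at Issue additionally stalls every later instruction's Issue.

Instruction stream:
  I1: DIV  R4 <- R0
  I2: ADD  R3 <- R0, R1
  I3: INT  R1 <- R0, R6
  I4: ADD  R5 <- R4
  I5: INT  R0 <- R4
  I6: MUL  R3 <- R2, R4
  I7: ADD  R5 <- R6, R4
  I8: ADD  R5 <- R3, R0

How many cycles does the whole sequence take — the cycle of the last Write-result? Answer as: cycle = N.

  I1 | 1 | 2 | 10 | 11
  I2 | 2 | 3 | 5 | 6
  I3 | 3 | 4 | 5 | 6
  I4 | 7 | 12 | 14 | 15   struct: ADD busy until I2 writes@6 · RAW R4: wait I1 write@11
  I5 | 8 | 12 | 13 | 14   RAW R4: wait I1 write@11
  I6 | 9 | 12 | 16 | 17   RAW R4: wait I1 write@11
  I7 | 16 | 17 | 19 | 20   struct: ADD busy until I4 writes@15
  I8 | 21 | 22 | 24 | 25   struct: ADD busy until I7 writes@20

cycle = 25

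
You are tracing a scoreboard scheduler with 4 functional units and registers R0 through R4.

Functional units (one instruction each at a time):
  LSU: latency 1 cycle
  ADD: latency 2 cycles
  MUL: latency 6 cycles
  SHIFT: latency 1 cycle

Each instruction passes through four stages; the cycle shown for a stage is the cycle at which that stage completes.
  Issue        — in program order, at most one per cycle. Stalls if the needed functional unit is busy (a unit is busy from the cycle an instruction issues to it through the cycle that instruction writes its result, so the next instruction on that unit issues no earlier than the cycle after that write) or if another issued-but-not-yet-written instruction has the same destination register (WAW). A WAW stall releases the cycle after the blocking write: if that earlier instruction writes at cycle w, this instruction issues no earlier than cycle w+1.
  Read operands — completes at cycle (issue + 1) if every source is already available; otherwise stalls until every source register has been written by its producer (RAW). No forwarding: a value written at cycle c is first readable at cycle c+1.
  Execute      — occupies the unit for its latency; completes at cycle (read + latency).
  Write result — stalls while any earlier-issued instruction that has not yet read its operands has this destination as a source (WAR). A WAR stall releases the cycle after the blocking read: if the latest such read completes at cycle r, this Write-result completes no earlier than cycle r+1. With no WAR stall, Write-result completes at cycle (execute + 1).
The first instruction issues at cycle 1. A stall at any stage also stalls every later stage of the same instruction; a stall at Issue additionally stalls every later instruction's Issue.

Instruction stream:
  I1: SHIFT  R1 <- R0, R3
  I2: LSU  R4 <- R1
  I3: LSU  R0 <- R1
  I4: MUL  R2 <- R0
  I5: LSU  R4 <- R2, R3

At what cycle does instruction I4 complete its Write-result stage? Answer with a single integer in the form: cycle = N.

  I1 | 1 | 2 | 3 | 4
  I2 | 2 | 5 | 6 | 7   RAW R1: wait I1 write@4
  I3 | 8 | 9 | 10 | 11   struct: LSU busy until I2 writes@7
  I4 | 9 | 12 | 18 | 19   RAW R0: wait I3 write@11
  I5 | 12 | 20 | 21 | 22   struct: LSU busy until I3 writes@11 · RAW R2: wait I4 write@19

cycle = 19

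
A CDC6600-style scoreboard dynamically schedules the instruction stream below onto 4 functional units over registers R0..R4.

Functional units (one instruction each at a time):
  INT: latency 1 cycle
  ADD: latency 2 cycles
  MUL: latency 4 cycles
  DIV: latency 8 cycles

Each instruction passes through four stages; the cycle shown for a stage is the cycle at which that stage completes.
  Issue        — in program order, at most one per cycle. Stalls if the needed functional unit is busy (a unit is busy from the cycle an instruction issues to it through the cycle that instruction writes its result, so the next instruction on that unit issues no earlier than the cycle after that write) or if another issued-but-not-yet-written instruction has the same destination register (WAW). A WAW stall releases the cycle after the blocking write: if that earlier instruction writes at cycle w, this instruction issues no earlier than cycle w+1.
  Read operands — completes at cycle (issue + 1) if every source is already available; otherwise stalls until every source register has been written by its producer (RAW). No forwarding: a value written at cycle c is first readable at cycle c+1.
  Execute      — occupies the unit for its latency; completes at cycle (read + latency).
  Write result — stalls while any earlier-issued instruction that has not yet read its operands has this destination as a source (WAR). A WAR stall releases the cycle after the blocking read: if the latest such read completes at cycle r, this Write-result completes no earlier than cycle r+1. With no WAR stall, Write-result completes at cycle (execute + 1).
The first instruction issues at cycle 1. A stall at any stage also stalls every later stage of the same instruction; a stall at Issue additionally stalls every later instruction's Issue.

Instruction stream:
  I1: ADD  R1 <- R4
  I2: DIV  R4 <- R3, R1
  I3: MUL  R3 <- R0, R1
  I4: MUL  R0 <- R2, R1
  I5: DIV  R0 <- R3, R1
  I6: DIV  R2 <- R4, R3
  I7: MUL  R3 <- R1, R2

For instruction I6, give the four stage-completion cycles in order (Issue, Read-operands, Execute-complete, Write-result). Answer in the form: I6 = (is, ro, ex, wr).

I6 = (30, 31, 39, 40)

[1] I1 dispatched to ADD
[2] I1 operands ready, I2 dispatched to DIV
[3] I3 dispatched to MUL
[4] I1 complete
[5] R1←I1
[6] I2 operands ready, I3 operands ready
[10] I3 complete
[11] R3←I3
[12] I4 dispatched to MUL
[13] I4 operands ready
[14] I2 complete
[15] R4←I2
[17] I4 complete
[18] R0←I4
[19] I5 dispatched to DIV
[20] I5 operands ready
[28] I5 complete
[29] R0←I5
[30] I6 dispatched to DIV
[31] I6 operands ready, I7 dispatched to MUL
[39] I6 complete
[40] R2←I6
[41] I7 operands ready
[45] I7 complete
[46] R3←I7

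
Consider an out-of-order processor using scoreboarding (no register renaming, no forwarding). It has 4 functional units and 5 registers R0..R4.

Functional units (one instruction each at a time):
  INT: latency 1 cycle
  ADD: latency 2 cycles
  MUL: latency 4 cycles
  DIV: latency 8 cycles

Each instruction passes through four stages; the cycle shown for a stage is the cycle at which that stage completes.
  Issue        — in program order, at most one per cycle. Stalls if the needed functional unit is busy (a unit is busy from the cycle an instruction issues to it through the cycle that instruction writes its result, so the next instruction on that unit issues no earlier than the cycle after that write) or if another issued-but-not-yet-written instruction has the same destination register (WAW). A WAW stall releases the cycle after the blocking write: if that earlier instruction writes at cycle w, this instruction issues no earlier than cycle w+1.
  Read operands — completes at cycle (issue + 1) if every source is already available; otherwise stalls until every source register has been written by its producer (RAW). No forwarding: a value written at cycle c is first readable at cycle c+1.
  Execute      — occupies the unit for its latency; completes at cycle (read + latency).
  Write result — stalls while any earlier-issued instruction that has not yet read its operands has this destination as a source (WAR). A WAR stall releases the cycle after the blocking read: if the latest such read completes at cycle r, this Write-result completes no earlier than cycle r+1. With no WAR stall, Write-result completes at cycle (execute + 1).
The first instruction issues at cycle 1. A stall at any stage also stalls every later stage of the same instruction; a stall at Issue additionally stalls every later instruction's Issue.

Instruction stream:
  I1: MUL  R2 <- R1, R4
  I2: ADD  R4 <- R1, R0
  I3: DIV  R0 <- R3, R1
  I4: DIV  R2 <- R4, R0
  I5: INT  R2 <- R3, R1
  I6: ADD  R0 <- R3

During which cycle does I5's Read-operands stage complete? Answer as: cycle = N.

cycle = 26

t=1  I1 dispatched to MUL
t=2  I1 operands ready; I2 dispatched to ADD
t=3  I2 operands ready; I3 dispatched to DIV
t=4  I3 operands ready
t=5  I2 complete
t=6  I1 complete; R4←I2
t=7  R2←I1
t=12  I3 complete
t=13  R0←I3
t=14  I4 dispatched to DIV
t=15  I4 operands ready
t=23  I4 complete
t=24  R2←I4
t=25  I5 dispatched to INT
t=26  I5 operands ready; I6 dispatched to ADD
t=27  I5 complete; I6 operands ready
t=28  R2←I5
t=29  I6 complete
t=30  R0←I6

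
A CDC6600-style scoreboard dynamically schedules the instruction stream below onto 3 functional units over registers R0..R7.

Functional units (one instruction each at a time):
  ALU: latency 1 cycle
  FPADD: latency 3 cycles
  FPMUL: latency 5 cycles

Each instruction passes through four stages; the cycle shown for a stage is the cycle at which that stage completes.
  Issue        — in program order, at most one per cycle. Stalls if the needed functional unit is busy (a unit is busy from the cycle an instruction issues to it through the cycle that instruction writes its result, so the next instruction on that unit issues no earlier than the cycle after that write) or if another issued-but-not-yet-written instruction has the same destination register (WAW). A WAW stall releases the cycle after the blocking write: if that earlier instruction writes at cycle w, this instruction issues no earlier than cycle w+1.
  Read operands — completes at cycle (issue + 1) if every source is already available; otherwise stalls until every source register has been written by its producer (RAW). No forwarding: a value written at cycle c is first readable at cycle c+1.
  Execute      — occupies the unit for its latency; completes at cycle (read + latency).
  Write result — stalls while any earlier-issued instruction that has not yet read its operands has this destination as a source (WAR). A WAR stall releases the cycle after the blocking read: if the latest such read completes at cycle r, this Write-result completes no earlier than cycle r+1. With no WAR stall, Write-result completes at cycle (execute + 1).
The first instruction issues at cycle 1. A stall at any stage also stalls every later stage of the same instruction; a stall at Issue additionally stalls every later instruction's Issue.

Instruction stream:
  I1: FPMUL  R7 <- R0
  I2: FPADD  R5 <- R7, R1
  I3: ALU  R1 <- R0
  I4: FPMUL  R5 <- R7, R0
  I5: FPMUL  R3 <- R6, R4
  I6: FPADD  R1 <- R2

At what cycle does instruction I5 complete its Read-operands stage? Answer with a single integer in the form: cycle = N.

cycle 1: I1 issues→FPMUL
cycle 2: I1 reads | I2 issues→FPADD
cycle 3: I3 issues→ALU
cycle 4: I3 reads
cycle 5: I3 exec-done
cycle 7: I1 exec-done
cycle 8: I1 writes R7
cycle 9: I2 reads
cycle 10: I3 writes R1
cycle 12: I2 exec-done
cycle 13: I2 writes R5
cycle 14: I4 issues→FPMUL
cycle 15: I4 reads
cycle 20: I4 exec-done
cycle 21: I4 writes R5
cycle 22: I5 issues→FPMUL
cycle 23: I5 reads | I6 issues→FPADD
cycle 24: I6 reads
cycle 27: I6 exec-done
cycle 28: I5 exec-done | I6 writes R1
cycle 29: I5 writes R3

cycle = 23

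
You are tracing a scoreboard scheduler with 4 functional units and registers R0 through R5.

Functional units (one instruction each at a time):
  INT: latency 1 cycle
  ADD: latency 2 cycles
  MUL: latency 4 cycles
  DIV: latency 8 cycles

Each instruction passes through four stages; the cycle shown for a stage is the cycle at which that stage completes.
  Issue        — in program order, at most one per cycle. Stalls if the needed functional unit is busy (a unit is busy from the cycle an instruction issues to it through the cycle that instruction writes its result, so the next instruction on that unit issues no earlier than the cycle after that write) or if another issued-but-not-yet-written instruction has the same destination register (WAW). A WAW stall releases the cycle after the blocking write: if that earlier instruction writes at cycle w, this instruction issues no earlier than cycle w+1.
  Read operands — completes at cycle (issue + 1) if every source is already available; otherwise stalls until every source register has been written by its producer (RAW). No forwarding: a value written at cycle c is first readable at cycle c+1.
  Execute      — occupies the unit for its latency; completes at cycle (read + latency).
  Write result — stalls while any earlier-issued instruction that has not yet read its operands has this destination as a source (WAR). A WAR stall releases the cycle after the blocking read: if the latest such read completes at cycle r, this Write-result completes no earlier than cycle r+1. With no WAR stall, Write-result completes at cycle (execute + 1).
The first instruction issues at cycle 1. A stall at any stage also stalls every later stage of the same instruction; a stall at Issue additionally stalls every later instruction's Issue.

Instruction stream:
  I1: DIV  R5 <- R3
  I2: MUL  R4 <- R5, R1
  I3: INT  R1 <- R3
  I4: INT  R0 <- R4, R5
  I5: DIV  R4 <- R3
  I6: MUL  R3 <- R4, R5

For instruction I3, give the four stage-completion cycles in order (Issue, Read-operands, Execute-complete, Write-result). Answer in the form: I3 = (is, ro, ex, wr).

I3 = (3, 4, 5, 13)

I1 -> (1, 2, 10, 11)
I2 -> (2, 12, 16, 17)  // RAW R5: wait I1 write@11
I3 -> (3, 4, 5, 13)  // WAR R1: wait I2 read@12
I4 -> (14, 18, 19, 20)  // struct: INT busy until I3 writes@13, RAW R4: wait I2 write@17
I5 -> (18, 19, 27, 28)  // WAW R4: wait I2 write@17
I6 -> (19, 29, 33, 34)  // RAW R4: wait I5 write@28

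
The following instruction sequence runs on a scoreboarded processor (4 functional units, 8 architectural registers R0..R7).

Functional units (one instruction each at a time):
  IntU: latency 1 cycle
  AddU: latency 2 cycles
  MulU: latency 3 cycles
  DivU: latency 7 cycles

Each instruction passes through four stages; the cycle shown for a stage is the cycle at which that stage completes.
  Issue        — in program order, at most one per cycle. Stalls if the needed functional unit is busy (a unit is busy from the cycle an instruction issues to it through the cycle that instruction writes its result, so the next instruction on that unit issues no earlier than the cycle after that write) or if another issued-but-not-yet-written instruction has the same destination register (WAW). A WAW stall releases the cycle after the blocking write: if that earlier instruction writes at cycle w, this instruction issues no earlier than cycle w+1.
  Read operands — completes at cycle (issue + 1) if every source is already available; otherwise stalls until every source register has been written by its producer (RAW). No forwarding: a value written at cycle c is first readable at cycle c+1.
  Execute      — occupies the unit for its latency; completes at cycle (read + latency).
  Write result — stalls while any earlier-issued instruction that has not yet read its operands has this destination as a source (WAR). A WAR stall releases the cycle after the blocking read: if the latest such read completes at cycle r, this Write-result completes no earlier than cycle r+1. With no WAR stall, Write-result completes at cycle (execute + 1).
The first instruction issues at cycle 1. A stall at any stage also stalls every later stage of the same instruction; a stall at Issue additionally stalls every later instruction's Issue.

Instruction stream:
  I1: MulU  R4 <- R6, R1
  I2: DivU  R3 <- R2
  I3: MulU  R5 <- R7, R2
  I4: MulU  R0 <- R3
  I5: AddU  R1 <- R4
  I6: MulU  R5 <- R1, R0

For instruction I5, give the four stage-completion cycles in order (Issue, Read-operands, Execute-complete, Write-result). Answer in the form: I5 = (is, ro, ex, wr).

I5 = (14, 15, 17, 18)

[1] issue I1 (MulU)
[2] I1 read-ops, issue I2 (DivU)
[3] I2 read-ops
[5] I1 finished on MulU
[6] I1→R4
[7] issue I3 (MulU)
[8] I3 read-ops
[10] I2 finished on DivU
[11] I2→R3, I3 finished on MulU
[12] I3→R5
[13] issue I4 (MulU)
[14] I4 read-ops, issue I5 (AddU)
[15] I5 read-ops
[17] I4 finished on MulU, I5 finished on AddU
[18] I4→R0, I5→R1
[19] issue I6 (MulU)
[20] I6 read-ops
[23] I6 finished on MulU
[24] I6→R5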